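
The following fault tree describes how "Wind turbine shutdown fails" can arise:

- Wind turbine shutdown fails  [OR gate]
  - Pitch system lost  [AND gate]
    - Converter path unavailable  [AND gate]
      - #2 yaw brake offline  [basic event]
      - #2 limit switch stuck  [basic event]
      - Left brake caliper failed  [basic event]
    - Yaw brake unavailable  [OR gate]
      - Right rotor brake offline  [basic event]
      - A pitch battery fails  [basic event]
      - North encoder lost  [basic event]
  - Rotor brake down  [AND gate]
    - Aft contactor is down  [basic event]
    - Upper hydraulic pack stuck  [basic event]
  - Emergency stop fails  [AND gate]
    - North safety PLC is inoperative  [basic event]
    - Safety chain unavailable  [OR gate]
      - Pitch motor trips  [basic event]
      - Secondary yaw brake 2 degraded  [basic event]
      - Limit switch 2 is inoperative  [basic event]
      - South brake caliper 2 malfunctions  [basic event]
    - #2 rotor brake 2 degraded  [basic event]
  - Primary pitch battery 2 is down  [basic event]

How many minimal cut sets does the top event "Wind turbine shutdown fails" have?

9

Converter path unavailable [AND]: one cut set from each child combined → 1 × 1 × 1 = 1 cut set(s).
Yaw brake unavailable [OR]: union of children's cut sets → 3 cut set(s).
Pitch system lost [AND]: one cut set from each child combined → 1 × 3 = 3 cut set(s).
Rotor brake down [AND]: one cut set from each child combined → 1 × 1 = 1 cut set(s).
Safety chain unavailable [OR]: union of children's cut sets → 4 cut set(s).
Emergency stop fails [AND]: one cut set from each child combined → 1 × 4 × 1 = 4 cut set(s).
Wind turbine shutdown fails [OR]: union of children's cut sets → 9 cut set(s).
Minimal cut sets: {#2 limit switch stuck, #2 yaw brake offline, Left brake caliper failed, Right rotor brake offline}; {#2 limit switch stuck, #2 yaw brake offline, A pitch battery fails, Left brake caliper failed}; {#2 limit switch stuck, #2 yaw brake offline, Left brake caliper failed, North encoder lost}; {Aft contactor is down, Upper hydraulic pack stuck}; {#2 rotor brake 2 degraded, North safety PLC is inoperative, Pitch motor trips}; {#2 rotor brake 2 degraded, North safety PLC is inoperative, Secondary yaw brake 2 degraded}; {#2 rotor brake 2 degraded, Limit switch 2 is inoperative, North safety PLC is inoperative}; {#2 rotor brake 2 degraded, North safety PLC is inoperative, South brake caliper 2 malfunctions}; {Primary pitch battery 2 is down}.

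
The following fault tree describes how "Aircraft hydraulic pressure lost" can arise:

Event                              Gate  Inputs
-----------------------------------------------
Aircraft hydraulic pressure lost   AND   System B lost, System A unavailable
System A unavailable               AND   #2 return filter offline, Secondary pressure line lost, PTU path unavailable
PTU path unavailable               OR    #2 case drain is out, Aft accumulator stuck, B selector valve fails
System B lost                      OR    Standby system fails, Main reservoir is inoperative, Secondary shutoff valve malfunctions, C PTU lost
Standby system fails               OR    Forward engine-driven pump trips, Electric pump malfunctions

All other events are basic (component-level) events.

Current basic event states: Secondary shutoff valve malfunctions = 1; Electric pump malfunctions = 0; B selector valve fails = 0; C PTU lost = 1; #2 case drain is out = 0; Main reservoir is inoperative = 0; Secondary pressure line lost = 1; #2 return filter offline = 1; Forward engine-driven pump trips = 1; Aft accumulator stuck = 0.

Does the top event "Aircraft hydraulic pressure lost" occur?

Standby system fails [OR]: Forward engine-driven pump trips=occurs, Electric pump malfunctions=not → at least one input occurs → occurs.
System B lost [OR]: Standby system fails=occurs, Main reservoir is inoperative=not, Secondary shutoff valve malfunctions=occurs, C PTU lost=occurs → at least one input occurs → occurs.
PTU path unavailable [OR]: #2 case drain is out=not, Aft accumulator stuck=not, B selector valve fails=not → no input occurs → does not occur.
System A unavailable [AND]: #2 return filter offline=occurs, Secondary pressure line lost=occurs, PTU path unavailable=not → not all inputs occur → does not occur.
Aircraft hydraulic pressure lost [AND]: System B lost=occurs, System A unavailable=not → not all inputs occur → does not occur.

No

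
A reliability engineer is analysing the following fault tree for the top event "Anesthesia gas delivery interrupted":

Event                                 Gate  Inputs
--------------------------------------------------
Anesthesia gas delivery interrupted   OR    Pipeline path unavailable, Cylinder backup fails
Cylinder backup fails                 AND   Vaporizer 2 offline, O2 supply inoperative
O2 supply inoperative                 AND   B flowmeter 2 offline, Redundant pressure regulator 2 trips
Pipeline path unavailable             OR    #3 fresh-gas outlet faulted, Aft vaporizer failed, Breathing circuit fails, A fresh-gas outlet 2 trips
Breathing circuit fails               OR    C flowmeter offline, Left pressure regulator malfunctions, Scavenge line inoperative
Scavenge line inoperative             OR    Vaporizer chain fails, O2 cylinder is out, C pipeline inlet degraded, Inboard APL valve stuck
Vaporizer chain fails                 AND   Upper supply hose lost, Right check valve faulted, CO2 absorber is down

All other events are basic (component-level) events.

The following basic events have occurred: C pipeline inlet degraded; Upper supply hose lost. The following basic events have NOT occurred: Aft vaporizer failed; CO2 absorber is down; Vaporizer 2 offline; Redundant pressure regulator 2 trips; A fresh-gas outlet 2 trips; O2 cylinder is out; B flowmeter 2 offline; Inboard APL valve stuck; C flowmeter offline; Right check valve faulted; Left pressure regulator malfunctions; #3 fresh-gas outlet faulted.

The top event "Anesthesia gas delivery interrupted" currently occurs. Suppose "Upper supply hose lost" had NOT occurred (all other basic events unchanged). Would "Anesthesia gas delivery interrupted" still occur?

Counterfactual: set "Upper supply hose lost" to not occurred.
Vaporizer chain fails [AND]: Upper supply hose lost=not, Right check valve faulted=not, CO2 absorber is down=not → not all inputs occur → does not occur.
Scavenge line inoperative [OR]: Vaporizer chain fails=not, O2 cylinder is out=not, C pipeline inlet degraded=occurs, Inboard APL valve stuck=not → at least one input occurs → occurs.
Breathing circuit fails [OR]: C flowmeter offline=not, Left pressure regulator malfunctions=not, Scavenge line inoperative=occurs → at least one input occurs → occurs.
Pipeline path unavailable [OR]: #3 fresh-gas outlet faulted=not, Aft vaporizer failed=not, Breathing circuit fails=occurs, A fresh-gas outlet 2 trips=not → at least one input occurs → occurs.
O2 supply inoperative [AND]: B flowmeter 2 offline=not, Redundant pressure regulator 2 trips=not → not all inputs occur → does not occur.
Cylinder backup fails [AND]: Vaporizer 2 offline=not, O2 supply inoperative=not → not all inputs occur → does not occur.
Anesthesia gas delivery interrupted [OR]: Pipeline path unavailable=occurs, Cylinder backup fails=not → at least one input occurs → occurs.

Yes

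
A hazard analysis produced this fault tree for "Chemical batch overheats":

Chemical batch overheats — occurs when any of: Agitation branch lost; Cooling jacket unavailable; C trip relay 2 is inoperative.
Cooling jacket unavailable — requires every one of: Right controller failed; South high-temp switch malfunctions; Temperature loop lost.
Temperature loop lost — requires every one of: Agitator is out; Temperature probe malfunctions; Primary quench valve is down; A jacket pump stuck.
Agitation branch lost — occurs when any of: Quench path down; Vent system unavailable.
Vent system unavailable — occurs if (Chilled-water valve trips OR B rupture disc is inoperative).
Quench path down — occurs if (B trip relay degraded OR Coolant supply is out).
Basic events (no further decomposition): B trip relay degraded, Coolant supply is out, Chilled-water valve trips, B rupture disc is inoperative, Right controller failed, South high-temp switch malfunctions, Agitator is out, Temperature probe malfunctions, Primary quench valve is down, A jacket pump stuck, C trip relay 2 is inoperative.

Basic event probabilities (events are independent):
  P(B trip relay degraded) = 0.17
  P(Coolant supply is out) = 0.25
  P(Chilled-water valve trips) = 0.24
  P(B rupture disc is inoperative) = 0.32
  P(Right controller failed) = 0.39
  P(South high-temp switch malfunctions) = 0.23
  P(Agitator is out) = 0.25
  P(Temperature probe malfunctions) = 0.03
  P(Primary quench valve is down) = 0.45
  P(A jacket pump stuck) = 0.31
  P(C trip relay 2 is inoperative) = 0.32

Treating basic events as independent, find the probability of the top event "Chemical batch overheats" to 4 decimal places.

0.7813

P(Quench path down) [OR] = 1 − (1−0.17) × (1−0.25) = 0.377500
P(Vent system unavailable) [OR] = 1 − (1−0.24) × (1−0.32) = 0.483200
P(Agitation branch lost) [OR] = 1 − (1−0.377500) × (1−0.483200) = 0.678292
P(Temperature loop lost) [AND] = 0.25 × 0.03 × 0.45 × 0.31 = 0.001046
P(Cooling jacket unavailable) [AND] = 0.39 × 0.23 × 0.001046 = 0.000094
P(Chemical batch overheats) [OR] = 1 − (1−0.678292) × (1−0.000094) × (1−0.32) = 0.781259
Rounded to 4 decimal places: P(Chemical batch overheats) ≈ 0.7813.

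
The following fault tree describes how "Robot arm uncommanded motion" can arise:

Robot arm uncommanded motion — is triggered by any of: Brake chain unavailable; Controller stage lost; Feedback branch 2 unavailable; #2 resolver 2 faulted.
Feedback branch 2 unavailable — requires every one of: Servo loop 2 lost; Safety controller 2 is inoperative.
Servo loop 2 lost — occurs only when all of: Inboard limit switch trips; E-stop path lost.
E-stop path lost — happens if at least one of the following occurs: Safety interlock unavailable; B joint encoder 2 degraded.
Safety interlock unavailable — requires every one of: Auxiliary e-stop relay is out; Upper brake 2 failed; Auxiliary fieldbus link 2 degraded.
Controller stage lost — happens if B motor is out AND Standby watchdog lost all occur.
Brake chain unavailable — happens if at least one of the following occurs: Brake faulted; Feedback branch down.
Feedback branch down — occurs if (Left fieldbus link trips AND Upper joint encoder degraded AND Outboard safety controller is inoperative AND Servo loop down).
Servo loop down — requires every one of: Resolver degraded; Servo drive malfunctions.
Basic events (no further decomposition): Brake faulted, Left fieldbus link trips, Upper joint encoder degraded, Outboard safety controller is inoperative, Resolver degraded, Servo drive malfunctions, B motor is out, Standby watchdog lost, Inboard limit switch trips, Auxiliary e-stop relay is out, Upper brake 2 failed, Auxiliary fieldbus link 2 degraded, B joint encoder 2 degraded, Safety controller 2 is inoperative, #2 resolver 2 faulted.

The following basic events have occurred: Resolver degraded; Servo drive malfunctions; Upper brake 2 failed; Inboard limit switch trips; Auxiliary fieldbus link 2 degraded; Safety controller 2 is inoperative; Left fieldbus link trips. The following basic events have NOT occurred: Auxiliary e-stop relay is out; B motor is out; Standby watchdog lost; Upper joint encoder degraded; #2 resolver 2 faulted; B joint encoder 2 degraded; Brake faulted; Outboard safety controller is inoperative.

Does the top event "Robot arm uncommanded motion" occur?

Servo loop down [AND]: Resolver degraded=occurs, Servo drive malfunctions=occurs → all inputs occur → occurs.
Feedback branch down [AND]: Left fieldbus link trips=occurs, Upper joint encoder degraded=not, Outboard safety controller is inoperative=not, Servo loop down=occurs → not all inputs occur → does not occur.
Brake chain unavailable [OR]: Brake faulted=not, Feedback branch down=not → no input occurs → does not occur.
Controller stage lost [AND]: B motor is out=not, Standby watchdog lost=not → not all inputs occur → does not occur.
Safety interlock unavailable [AND]: Auxiliary e-stop relay is out=not, Upper brake 2 failed=occurs, Auxiliary fieldbus link 2 degraded=occurs → not all inputs occur → does not occur.
E-stop path lost [OR]: Safety interlock unavailable=not, B joint encoder 2 degraded=not → no input occurs → does not occur.
Servo loop 2 lost [AND]: Inboard limit switch trips=occurs, E-stop path lost=not → not all inputs occur → does not occur.
Feedback branch 2 unavailable [AND]: Servo loop 2 lost=not, Safety controller 2 is inoperative=occurs → not all inputs occur → does not occur.
Robot arm uncommanded motion [OR]: Brake chain unavailable=not, Controller stage lost=not, Feedback branch 2 unavailable=not, #2 resolver 2 faulted=not → no input occurs → does not occur.

No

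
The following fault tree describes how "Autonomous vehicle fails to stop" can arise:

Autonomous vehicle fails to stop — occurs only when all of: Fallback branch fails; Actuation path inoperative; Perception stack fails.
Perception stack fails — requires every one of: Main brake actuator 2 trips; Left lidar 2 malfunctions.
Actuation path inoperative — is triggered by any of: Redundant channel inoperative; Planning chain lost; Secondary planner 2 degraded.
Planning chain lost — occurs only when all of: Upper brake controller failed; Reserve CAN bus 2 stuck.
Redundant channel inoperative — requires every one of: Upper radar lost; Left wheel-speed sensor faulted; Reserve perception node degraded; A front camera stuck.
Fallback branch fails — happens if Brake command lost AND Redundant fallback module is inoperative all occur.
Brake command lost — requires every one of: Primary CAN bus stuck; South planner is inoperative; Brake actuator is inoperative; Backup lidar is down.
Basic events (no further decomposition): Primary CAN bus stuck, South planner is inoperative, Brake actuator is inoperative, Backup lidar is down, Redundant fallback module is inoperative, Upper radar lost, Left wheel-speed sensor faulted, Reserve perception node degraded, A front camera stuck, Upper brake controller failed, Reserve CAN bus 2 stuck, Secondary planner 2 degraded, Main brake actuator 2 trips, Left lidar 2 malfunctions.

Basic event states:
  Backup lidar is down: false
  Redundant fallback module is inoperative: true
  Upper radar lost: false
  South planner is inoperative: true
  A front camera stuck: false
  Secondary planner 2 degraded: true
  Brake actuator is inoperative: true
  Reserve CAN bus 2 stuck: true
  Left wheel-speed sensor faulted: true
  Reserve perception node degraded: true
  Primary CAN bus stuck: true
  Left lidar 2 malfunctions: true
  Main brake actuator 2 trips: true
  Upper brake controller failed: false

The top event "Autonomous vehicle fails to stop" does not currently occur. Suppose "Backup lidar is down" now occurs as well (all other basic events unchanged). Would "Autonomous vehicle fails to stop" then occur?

Counterfactual: set "Backup lidar is down" to occurred.
Brake command lost [AND]: Primary CAN bus stuck=occurs, South planner is inoperative=occurs, Brake actuator is inoperative=occurs, Backup lidar is down=occurs → all inputs occur → occurs.
Fallback branch fails [AND]: Brake command lost=occurs, Redundant fallback module is inoperative=occurs → all inputs occur → occurs.
Redundant channel inoperative [AND]: Upper radar lost=not, Left wheel-speed sensor faulted=occurs, Reserve perception node degraded=occurs, A front camera stuck=not → not all inputs occur → does not occur.
Planning chain lost [AND]: Upper brake controller failed=not, Reserve CAN bus 2 stuck=occurs → not all inputs occur → does not occur.
Actuation path inoperative [OR]: Redundant channel inoperative=not, Planning chain lost=not, Secondary planner 2 degraded=occurs → at least one input occurs → occurs.
Perception stack fails [AND]: Main brake actuator 2 trips=occurs, Left lidar 2 malfunctions=occurs → all inputs occur → occurs.
Autonomous vehicle fails to stop [AND]: Fallback branch fails=occurs, Actuation path inoperative=occurs, Perception stack fails=occurs → all inputs occur → occurs.

Yes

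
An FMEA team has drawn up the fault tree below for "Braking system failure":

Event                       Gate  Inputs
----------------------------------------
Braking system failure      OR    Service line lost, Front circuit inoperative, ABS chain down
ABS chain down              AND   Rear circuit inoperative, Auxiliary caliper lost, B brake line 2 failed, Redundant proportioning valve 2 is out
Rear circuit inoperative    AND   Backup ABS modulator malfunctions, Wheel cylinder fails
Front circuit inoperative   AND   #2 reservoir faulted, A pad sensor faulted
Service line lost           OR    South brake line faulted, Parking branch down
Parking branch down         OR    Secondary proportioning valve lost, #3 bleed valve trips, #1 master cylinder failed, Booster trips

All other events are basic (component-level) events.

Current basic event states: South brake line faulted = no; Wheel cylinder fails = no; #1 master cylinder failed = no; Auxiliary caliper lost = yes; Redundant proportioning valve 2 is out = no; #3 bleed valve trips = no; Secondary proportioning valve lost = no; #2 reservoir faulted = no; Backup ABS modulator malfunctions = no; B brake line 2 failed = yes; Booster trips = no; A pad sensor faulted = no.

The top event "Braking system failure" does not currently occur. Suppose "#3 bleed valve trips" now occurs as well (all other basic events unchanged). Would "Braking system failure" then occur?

Yes

Counterfactual: set "#3 bleed valve trips" to occurred.
Parking branch down [OR]: Secondary proportioning valve lost=not, #3 bleed valve trips=occurs, #1 master cylinder failed=not, Booster trips=not → at least one input occurs → occurs.
Service line lost [OR]: South brake line faulted=not, Parking branch down=occurs → at least one input occurs → occurs.
Front circuit inoperative [AND]: #2 reservoir faulted=not, A pad sensor faulted=not → not all inputs occur → does not occur.
Rear circuit inoperative [AND]: Backup ABS modulator malfunctions=not, Wheel cylinder fails=not → not all inputs occur → does not occur.
ABS chain down [AND]: Rear circuit inoperative=not, Auxiliary caliper lost=occurs, B brake line 2 failed=occurs, Redundant proportioning valve 2 is out=not → not all inputs occur → does not occur.
Braking system failure [OR]: Service line lost=occurs, Front circuit inoperative=not, ABS chain down=not → at least one input occurs → occurs.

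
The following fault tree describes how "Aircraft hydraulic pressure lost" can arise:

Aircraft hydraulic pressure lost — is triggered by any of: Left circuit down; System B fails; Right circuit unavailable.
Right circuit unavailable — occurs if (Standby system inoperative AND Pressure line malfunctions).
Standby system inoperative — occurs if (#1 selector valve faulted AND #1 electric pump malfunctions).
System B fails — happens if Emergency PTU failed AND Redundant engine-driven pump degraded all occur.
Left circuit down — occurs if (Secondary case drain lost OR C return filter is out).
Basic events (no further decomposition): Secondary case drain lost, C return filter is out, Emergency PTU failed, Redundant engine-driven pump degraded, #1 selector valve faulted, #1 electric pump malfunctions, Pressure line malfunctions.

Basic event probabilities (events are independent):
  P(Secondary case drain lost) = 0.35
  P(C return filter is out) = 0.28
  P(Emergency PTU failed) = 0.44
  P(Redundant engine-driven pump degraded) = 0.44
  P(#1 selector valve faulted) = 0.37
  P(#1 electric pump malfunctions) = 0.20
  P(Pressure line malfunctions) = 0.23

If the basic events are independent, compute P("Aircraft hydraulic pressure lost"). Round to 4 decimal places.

P(Left circuit down) [OR] = 1 − (1−0.35) × (1−0.28) = 0.532000
P(System B fails) [AND] = 0.44 × 0.44 = 0.193600
P(Standby system inoperative) [AND] = 0.37 × 0.20 = 0.074000
P(Right circuit unavailable) [AND] = 0.074000 × 0.23 = 0.017020
P(Aircraft hydraulic pressure lost) [OR] = 1 − (1−0.532000) × (1−0.193600) × (1−0.017020) = 0.629028
Rounded to 4 decimal places: P(Aircraft hydraulic pressure lost) ≈ 0.6290.

0.6290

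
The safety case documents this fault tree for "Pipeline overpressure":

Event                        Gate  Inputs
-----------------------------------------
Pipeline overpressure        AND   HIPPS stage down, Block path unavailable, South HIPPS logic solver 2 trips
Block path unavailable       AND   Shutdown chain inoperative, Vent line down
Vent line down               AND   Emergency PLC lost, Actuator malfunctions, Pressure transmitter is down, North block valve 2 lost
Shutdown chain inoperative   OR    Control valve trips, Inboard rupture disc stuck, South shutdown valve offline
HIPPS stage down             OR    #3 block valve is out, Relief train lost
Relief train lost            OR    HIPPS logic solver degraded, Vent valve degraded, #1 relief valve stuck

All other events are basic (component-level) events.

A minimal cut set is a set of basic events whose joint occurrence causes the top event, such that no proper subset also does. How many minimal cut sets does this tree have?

Relief train lost [OR]: union of children's cut sets → 3 cut set(s).
HIPPS stage down [OR]: union of children's cut sets → 4 cut set(s).
Shutdown chain inoperative [OR]: union of children's cut sets → 3 cut set(s).
Vent line down [AND]: one cut set from each child combined → 1 × 1 × 1 × 1 = 1 cut set(s).
Block path unavailable [AND]: one cut set from each child combined → 3 × 1 = 3 cut set(s).
Pipeline overpressure [AND]: one cut set from each child combined → 4 × 3 × 1 = 12 cut set(s).

12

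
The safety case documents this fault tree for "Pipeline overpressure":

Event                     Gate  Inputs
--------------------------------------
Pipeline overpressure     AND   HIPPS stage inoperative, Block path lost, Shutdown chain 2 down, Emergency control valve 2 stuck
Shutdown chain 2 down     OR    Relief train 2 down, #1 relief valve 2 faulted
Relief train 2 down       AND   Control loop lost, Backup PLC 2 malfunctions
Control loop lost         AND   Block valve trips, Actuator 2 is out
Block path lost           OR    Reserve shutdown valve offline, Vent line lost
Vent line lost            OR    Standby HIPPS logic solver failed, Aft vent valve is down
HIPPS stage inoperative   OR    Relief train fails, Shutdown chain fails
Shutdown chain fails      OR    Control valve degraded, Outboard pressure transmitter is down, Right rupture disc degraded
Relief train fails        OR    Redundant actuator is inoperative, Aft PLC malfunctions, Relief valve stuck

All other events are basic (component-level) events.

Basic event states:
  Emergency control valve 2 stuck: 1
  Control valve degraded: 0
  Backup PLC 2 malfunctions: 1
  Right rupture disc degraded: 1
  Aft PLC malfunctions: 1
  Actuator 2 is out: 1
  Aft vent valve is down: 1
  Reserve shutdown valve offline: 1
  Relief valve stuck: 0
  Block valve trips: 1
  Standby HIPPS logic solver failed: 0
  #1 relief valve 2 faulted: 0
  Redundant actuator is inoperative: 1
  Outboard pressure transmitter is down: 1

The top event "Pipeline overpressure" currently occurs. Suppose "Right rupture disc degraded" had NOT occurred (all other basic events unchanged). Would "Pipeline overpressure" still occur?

Yes

Counterfactual: set "Right rupture disc degraded" to not occurred.
Relief train fails [OR]: Redundant actuator is inoperative=occurs, Aft PLC malfunctions=occurs, Relief valve stuck=not → at least one input occurs → occurs.
Shutdown chain fails [OR]: Control valve degraded=not, Outboard pressure transmitter is down=occurs, Right rupture disc degraded=not → at least one input occurs → occurs.
HIPPS stage inoperative [OR]: Relief train fails=occurs, Shutdown chain fails=occurs → at least one input occurs → occurs.
Vent line lost [OR]: Standby HIPPS logic solver failed=not, Aft vent valve is down=occurs → at least one input occurs → occurs.
Block path lost [OR]: Reserve shutdown valve offline=occurs, Vent line lost=occurs → at least one input occurs → occurs.
Control loop lost [AND]: Block valve trips=occurs, Actuator 2 is out=occurs → all inputs occur → occurs.
Relief train 2 down [AND]: Control loop lost=occurs, Backup PLC 2 malfunctions=occurs → all inputs occur → occurs.
Shutdown chain 2 down [OR]: Relief train 2 down=occurs, #1 relief valve 2 faulted=not → at least one input occurs → occurs.
Pipeline overpressure [AND]: HIPPS stage inoperative=occurs, Block path lost=occurs, Shutdown chain 2 down=occurs, Emergency control valve 2 stuck=occurs → all inputs occur → occurs.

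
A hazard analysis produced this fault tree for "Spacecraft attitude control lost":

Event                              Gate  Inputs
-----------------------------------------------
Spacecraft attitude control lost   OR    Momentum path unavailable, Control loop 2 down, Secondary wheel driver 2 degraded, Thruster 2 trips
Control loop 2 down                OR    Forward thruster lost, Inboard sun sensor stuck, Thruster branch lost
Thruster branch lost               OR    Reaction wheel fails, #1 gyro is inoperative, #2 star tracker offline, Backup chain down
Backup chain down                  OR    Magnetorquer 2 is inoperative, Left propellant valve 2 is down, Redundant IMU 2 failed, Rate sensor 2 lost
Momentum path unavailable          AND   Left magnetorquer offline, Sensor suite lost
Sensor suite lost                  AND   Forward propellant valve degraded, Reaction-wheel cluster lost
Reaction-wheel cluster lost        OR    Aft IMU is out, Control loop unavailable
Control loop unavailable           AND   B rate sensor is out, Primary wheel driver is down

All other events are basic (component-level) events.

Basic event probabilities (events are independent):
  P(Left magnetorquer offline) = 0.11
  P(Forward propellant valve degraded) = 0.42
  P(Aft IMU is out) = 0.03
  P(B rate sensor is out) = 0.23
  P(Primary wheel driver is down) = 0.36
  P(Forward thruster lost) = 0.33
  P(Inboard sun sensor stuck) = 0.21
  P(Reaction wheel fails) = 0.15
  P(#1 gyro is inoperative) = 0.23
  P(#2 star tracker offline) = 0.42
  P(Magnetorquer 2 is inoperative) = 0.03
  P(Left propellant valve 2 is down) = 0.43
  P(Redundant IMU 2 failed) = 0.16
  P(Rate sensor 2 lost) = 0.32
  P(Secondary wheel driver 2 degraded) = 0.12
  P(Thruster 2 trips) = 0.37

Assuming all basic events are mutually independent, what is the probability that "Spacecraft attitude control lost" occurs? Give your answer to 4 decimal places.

P(Control loop unavailable) [AND] = 0.23 × 0.36 = 0.082800
P(Reaction-wheel cluster lost) [OR] = 1 − (1−0.03) × (1−0.082800) = 0.110316
P(Sensor suite lost) [AND] = 0.42 × 0.110316 = 0.046333
P(Momentum path unavailable) [AND] = 0.11 × 0.046333 = 0.005097
P(Backup chain down) [OR] = 1 − (1−0.03) × (1−0.43) × (1−0.16) × (1−0.32) = 0.684184
P(Thruster branch lost) [OR] = 1 − (1−0.15) × (1−0.23) × (1−0.42) × (1−0.684184) = 0.880113
P(Control loop 2 down) [OR] = 1 − (1−0.33) × (1−0.21) × (1−0.880113) = 0.936544
P(Spacecraft attitude control lost) [OR] = 1 − (1−0.005097) × (1−0.936544) × (1−0.12) × (1−0.37) = 0.964999
Rounded to 4 decimal places: P(Spacecraft attitude control lost) ≈ 0.9650.

0.9650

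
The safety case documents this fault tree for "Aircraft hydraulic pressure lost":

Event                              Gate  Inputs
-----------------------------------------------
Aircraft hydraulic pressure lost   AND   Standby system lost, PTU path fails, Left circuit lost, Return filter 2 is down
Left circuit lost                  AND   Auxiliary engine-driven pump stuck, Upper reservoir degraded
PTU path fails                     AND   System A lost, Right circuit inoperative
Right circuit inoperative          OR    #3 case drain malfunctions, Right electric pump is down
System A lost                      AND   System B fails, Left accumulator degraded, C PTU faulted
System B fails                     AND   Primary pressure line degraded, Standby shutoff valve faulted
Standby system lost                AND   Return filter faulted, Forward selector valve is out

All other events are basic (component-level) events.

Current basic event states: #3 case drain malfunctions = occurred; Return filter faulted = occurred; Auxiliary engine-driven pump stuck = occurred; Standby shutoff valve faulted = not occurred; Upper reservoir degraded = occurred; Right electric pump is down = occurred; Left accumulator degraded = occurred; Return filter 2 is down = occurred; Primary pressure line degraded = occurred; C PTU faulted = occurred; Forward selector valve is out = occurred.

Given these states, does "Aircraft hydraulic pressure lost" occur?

Standby system lost [AND]: Return filter faulted=occurs, Forward selector valve is out=occurs → all inputs occur → occurs.
System B fails [AND]: Primary pressure line degraded=occurs, Standby shutoff valve faulted=not → not all inputs occur → does not occur.
System A lost [AND]: System B fails=not, Left accumulator degraded=occurs, C PTU faulted=occurs → not all inputs occur → does not occur.
Right circuit inoperative [OR]: #3 case drain malfunctions=occurs, Right electric pump is down=occurs → at least one input occurs → occurs.
PTU path fails [AND]: System A lost=not, Right circuit inoperative=occurs → not all inputs occur → does not occur.
Left circuit lost [AND]: Auxiliary engine-driven pump stuck=occurs, Upper reservoir degraded=occurs → all inputs occur → occurs.
Aircraft hydraulic pressure lost [AND]: Standby system lost=occurs, PTU path fails=not, Left circuit lost=occurs, Return filter 2 is down=occurs → not all inputs occur → does not occur.

No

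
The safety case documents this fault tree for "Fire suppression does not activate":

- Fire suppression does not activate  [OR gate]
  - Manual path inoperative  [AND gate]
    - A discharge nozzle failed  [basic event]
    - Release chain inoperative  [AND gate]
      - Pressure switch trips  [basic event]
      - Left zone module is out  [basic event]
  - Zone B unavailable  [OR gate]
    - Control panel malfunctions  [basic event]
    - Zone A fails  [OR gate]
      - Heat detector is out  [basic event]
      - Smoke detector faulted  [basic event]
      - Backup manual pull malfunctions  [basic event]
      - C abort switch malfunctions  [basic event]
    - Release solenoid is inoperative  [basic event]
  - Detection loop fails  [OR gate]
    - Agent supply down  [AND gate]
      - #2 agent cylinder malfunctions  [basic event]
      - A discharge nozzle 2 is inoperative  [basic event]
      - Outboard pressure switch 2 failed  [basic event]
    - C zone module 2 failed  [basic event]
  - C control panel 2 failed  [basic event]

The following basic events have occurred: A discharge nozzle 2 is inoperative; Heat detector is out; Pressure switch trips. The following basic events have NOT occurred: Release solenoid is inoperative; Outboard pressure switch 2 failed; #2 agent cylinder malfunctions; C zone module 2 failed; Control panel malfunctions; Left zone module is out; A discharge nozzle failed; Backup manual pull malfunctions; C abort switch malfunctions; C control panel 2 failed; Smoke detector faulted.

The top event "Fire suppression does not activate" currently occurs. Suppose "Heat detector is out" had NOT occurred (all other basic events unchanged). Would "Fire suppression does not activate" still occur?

No

Counterfactual: set "Heat detector is out" to not occurred.
Release chain inoperative [AND]: Pressure switch trips=occurs, Left zone module is out=not → not all inputs occur → does not occur.
Manual path inoperative [AND]: A discharge nozzle failed=not, Release chain inoperative=not → not all inputs occur → does not occur.
Zone A fails [OR]: Heat detector is out=not, Smoke detector faulted=not, Backup manual pull malfunctions=not, C abort switch malfunctions=not → no input occurs → does not occur.
Zone B unavailable [OR]: Control panel malfunctions=not, Zone A fails=not, Release solenoid is inoperative=not → no input occurs → does not occur.
Agent supply down [AND]: #2 agent cylinder malfunctions=not, A discharge nozzle 2 is inoperative=occurs, Outboard pressure switch 2 failed=not → not all inputs occur → does not occur.
Detection loop fails [OR]: Agent supply down=not, C zone module 2 failed=not → no input occurs → does not occur.
Fire suppression does not activate [OR]: Manual path inoperative=not, Zone B unavailable=not, Detection loop fails=not, C control panel 2 failed=not → no input occurs → does not occur.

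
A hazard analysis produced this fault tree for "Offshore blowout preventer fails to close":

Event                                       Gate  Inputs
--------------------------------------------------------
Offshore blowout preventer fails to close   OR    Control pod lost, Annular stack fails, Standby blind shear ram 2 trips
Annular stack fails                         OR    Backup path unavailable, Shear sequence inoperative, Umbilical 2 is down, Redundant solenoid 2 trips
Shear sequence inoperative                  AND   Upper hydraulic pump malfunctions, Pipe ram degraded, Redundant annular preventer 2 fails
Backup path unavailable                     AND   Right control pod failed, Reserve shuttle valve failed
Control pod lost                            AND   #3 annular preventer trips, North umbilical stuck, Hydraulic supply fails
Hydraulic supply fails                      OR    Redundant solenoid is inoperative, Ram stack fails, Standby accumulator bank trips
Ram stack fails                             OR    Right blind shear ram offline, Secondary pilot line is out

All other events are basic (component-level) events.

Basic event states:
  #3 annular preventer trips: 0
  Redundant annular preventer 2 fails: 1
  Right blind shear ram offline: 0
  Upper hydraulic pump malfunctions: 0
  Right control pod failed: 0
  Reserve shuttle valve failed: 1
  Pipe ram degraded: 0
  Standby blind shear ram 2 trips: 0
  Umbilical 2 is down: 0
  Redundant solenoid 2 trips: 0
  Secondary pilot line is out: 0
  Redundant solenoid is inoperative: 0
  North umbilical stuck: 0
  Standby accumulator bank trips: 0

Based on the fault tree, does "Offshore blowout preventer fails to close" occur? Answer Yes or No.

No

Ram stack fails [OR]: Right blind shear ram offline=not, Secondary pilot line is out=not → no input occurs → does not occur.
Hydraulic supply fails [OR]: Redundant solenoid is inoperative=not, Ram stack fails=not, Standby accumulator bank trips=not → no input occurs → does not occur.
Control pod lost [AND]: #3 annular preventer trips=not, North umbilical stuck=not, Hydraulic supply fails=not → not all inputs occur → does not occur.
Backup path unavailable [AND]: Right control pod failed=not, Reserve shuttle valve failed=occurs → not all inputs occur → does not occur.
Shear sequence inoperative [AND]: Upper hydraulic pump malfunctions=not, Pipe ram degraded=not, Redundant annular preventer 2 fails=occurs → not all inputs occur → does not occur.
Annular stack fails [OR]: Backup path unavailable=not, Shear sequence inoperative=not, Umbilical 2 is down=not, Redundant solenoid 2 trips=not → no input occurs → does not occur.
Offshore blowout preventer fails to close [OR]: Control pod lost=not, Annular stack fails=not, Standby blind shear ram 2 trips=not → no input occurs → does not occur.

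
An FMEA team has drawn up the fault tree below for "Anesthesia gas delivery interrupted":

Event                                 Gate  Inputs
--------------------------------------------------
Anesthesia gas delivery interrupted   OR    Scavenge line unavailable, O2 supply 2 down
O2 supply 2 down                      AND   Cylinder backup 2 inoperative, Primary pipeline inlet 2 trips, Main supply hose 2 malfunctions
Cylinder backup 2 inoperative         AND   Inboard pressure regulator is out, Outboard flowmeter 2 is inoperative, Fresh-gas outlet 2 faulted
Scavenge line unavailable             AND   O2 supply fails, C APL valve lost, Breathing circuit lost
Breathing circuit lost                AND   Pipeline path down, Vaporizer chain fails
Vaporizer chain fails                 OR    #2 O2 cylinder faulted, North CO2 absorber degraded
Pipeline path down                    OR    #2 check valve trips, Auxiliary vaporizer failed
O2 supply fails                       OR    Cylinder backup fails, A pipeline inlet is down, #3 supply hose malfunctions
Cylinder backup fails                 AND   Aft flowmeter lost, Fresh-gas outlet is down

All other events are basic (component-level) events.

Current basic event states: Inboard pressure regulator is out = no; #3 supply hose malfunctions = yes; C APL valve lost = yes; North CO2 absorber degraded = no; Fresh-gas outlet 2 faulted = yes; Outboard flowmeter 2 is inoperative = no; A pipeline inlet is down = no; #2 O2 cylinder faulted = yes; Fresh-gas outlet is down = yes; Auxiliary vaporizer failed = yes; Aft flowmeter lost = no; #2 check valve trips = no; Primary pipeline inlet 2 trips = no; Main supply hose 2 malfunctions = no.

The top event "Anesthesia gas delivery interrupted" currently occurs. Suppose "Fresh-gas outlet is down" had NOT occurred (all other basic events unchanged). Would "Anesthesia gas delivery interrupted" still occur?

Yes

Counterfactual: set "Fresh-gas outlet is down" to not occurred.
Cylinder backup fails [AND]: Aft flowmeter lost=not, Fresh-gas outlet is down=not → not all inputs occur → does not occur.
O2 supply fails [OR]: Cylinder backup fails=not, A pipeline inlet is down=not, #3 supply hose malfunctions=occurs → at least one input occurs → occurs.
Pipeline path down [OR]: #2 check valve trips=not, Auxiliary vaporizer failed=occurs → at least one input occurs → occurs.
Vaporizer chain fails [OR]: #2 O2 cylinder faulted=occurs, North CO2 absorber degraded=not → at least one input occurs → occurs.
Breathing circuit lost [AND]: Pipeline path down=occurs, Vaporizer chain fails=occurs → all inputs occur → occurs.
Scavenge line unavailable [AND]: O2 supply fails=occurs, C APL valve lost=occurs, Breathing circuit lost=occurs → all inputs occur → occurs.
Cylinder backup 2 inoperative [AND]: Inboard pressure regulator is out=not, Outboard flowmeter 2 is inoperative=not, Fresh-gas outlet 2 faulted=occurs → not all inputs occur → does not occur.
O2 supply 2 down [AND]: Cylinder backup 2 inoperative=not, Primary pipeline inlet 2 trips=not, Main supply hose 2 malfunctions=not → not all inputs occur → does not occur.
Anesthesia gas delivery interrupted [OR]: Scavenge line unavailable=occurs, O2 supply 2 down=not → at least one input occurs → occurs.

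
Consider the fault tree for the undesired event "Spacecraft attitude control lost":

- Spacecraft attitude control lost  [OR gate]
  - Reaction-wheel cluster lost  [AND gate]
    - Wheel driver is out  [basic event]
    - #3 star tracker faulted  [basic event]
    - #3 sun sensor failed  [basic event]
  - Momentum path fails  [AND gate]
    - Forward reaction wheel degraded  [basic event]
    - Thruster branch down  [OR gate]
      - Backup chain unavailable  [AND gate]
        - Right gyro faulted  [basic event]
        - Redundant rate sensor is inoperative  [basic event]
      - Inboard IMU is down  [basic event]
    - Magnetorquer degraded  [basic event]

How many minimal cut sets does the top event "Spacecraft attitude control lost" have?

3

Reaction-wheel cluster lost [AND]: one cut set from each child combined → 1 × 1 × 1 = 1 cut set(s).
Backup chain unavailable [AND]: one cut set from each child combined → 1 × 1 = 1 cut set(s).
Thruster branch down [OR]: union of children's cut sets → 2 cut set(s).
Momentum path fails [AND]: one cut set from each child combined → 1 × 2 × 1 = 2 cut set(s).
Spacecraft attitude control lost [OR]: union of children's cut sets → 3 cut set(s).
Minimal cut sets: {#3 star tracker faulted, #3 sun sensor failed, Wheel driver is out}; {Forward reaction wheel degraded, Magnetorquer degraded, Redundant rate sensor is inoperative, Right gyro faulted}; {Forward reaction wheel degraded, Inboard IMU is down, Magnetorquer degraded}.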